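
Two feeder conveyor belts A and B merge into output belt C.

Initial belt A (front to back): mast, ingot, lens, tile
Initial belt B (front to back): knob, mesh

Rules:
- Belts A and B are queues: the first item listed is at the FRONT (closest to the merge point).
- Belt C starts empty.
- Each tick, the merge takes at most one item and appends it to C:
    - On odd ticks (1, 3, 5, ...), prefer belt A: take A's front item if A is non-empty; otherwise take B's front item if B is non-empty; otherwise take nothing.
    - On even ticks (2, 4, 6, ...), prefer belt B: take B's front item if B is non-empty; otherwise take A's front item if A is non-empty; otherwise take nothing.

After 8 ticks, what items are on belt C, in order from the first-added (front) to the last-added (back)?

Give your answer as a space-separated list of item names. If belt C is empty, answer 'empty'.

Tick 1: prefer A, take mast from A; A=[ingot,lens,tile] B=[knob,mesh] C=[mast]
Tick 2: prefer B, take knob from B; A=[ingot,lens,tile] B=[mesh] C=[mast,knob]
Tick 3: prefer A, take ingot from A; A=[lens,tile] B=[mesh] C=[mast,knob,ingot]
Tick 4: prefer B, take mesh from B; A=[lens,tile] B=[-] C=[mast,knob,ingot,mesh]
Tick 5: prefer A, take lens from A; A=[tile] B=[-] C=[mast,knob,ingot,mesh,lens]
Tick 6: prefer B, take tile from A; A=[-] B=[-] C=[mast,knob,ingot,mesh,lens,tile]
Tick 7: prefer A, both empty, nothing taken; A=[-] B=[-] C=[mast,knob,ingot,mesh,lens,tile]
Tick 8: prefer B, both empty, nothing taken; A=[-] B=[-] C=[mast,knob,ingot,mesh,lens,tile]

Answer: mast knob ingot mesh lens tile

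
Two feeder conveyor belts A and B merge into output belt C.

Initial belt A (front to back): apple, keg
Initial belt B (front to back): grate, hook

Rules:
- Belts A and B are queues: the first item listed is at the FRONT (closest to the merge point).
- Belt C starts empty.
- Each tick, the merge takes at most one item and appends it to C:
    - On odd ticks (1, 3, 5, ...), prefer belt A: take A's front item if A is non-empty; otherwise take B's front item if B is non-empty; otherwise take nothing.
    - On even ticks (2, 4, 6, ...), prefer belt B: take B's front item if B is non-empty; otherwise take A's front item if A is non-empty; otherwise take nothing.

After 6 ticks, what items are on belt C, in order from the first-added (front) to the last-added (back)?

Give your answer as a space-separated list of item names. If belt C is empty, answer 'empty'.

Answer: apple grate keg hook

Derivation:
Tick 1: prefer A, take apple from A; A=[keg] B=[grate,hook] C=[apple]
Tick 2: prefer B, take grate from B; A=[keg] B=[hook] C=[apple,grate]
Tick 3: prefer A, take keg from A; A=[-] B=[hook] C=[apple,grate,keg]
Tick 4: prefer B, take hook from B; A=[-] B=[-] C=[apple,grate,keg,hook]
Tick 5: prefer A, both empty, nothing taken; A=[-] B=[-] C=[apple,grate,keg,hook]
Tick 6: prefer B, both empty, nothing taken; A=[-] B=[-] C=[apple,grate,keg,hook]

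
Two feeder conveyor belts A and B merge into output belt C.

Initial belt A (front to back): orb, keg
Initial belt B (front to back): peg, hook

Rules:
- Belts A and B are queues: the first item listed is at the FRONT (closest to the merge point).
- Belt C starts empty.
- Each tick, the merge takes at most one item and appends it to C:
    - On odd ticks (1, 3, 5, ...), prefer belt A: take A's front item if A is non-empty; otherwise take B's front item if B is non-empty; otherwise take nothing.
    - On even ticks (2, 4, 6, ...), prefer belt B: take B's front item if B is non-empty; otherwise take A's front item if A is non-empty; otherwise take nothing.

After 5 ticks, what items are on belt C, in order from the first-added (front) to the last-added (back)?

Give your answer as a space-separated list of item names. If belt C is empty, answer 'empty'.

Answer: orb peg keg hook

Derivation:
Tick 1: prefer A, take orb from A; A=[keg] B=[peg,hook] C=[orb]
Tick 2: prefer B, take peg from B; A=[keg] B=[hook] C=[orb,peg]
Tick 3: prefer A, take keg from A; A=[-] B=[hook] C=[orb,peg,keg]
Tick 4: prefer B, take hook from B; A=[-] B=[-] C=[orb,peg,keg,hook]
Tick 5: prefer A, both empty, nothing taken; A=[-] B=[-] C=[orb,peg,keg,hook]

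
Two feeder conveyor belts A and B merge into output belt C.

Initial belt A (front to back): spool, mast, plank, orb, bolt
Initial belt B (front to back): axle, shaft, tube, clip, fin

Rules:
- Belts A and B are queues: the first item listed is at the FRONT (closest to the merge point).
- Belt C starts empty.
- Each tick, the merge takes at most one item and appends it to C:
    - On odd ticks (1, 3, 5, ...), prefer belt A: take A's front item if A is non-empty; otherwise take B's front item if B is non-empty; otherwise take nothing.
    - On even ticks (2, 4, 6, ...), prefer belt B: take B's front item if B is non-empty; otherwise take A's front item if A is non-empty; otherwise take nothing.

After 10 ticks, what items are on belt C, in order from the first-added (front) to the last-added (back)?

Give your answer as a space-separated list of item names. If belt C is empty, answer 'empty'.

Tick 1: prefer A, take spool from A; A=[mast,plank,orb,bolt] B=[axle,shaft,tube,clip,fin] C=[spool]
Tick 2: prefer B, take axle from B; A=[mast,plank,orb,bolt] B=[shaft,tube,clip,fin] C=[spool,axle]
Tick 3: prefer A, take mast from A; A=[plank,orb,bolt] B=[shaft,tube,clip,fin] C=[spool,axle,mast]
Tick 4: prefer B, take shaft from B; A=[plank,orb,bolt] B=[tube,clip,fin] C=[spool,axle,mast,shaft]
Tick 5: prefer A, take plank from A; A=[orb,bolt] B=[tube,clip,fin] C=[spool,axle,mast,shaft,plank]
Tick 6: prefer B, take tube from B; A=[orb,bolt] B=[clip,fin] C=[spool,axle,mast,shaft,plank,tube]
Tick 7: prefer A, take orb from A; A=[bolt] B=[clip,fin] C=[spool,axle,mast,shaft,plank,tube,orb]
Tick 8: prefer B, take clip from B; A=[bolt] B=[fin] C=[spool,axle,mast,shaft,plank,tube,orb,clip]
Tick 9: prefer A, take bolt from A; A=[-] B=[fin] C=[spool,axle,mast,shaft,plank,tube,orb,clip,bolt]
Tick 10: prefer B, take fin from B; A=[-] B=[-] C=[spool,axle,mast,shaft,plank,tube,orb,clip,bolt,fin]

Answer: spool axle mast shaft plank tube orb clip bolt fin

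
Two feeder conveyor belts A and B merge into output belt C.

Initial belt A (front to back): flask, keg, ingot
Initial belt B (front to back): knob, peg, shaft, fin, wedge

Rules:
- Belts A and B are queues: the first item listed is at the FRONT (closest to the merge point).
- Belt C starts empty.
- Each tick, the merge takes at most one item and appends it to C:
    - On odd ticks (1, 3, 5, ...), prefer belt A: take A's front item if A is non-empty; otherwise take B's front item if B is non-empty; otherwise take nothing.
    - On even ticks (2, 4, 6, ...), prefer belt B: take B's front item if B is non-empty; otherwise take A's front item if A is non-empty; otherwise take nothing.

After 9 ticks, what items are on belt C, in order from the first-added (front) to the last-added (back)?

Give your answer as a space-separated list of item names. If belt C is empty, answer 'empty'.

Answer: flask knob keg peg ingot shaft fin wedge

Derivation:
Tick 1: prefer A, take flask from A; A=[keg,ingot] B=[knob,peg,shaft,fin,wedge] C=[flask]
Tick 2: prefer B, take knob from B; A=[keg,ingot] B=[peg,shaft,fin,wedge] C=[flask,knob]
Tick 3: prefer A, take keg from A; A=[ingot] B=[peg,shaft,fin,wedge] C=[flask,knob,keg]
Tick 4: prefer B, take peg from B; A=[ingot] B=[shaft,fin,wedge] C=[flask,knob,keg,peg]
Tick 5: prefer A, take ingot from A; A=[-] B=[shaft,fin,wedge] C=[flask,knob,keg,peg,ingot]
Tick 6: prefer B, take shaft from B; A=[-] B=[fin,wedge] C=[flask,knob,keg,peg,ingot,shaft]
Tick 7: prefer A, take fin from B; A=[-] B=[wedge] C=[flask,knob,keg,peg,ingot,shaft,fin]
Tick 8: prefer B, take wedge from B; A=[-] B=[-] C=[flask,knob,keg,peg,ingot,shaft,fin,wedge]
Tick 9: prefer A, both empty, nothing taken; A=[-] B=[-] C=[flask,knob,keg,peg,ingot,shaft,fin,wedge]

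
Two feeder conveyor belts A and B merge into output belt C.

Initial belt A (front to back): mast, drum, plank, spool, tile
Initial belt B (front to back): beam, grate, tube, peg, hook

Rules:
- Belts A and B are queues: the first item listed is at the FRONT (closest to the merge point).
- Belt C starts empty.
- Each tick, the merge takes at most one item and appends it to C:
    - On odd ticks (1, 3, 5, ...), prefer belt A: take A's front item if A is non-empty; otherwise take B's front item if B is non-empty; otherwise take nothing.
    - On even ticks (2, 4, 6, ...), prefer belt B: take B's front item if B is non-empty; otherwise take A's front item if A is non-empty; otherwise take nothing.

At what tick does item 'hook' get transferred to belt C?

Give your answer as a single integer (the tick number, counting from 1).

Answer: 10

Derivation:
Tick 1: prefer A, take mast from A; A=[drum,plank,spool,tile] B=[beam,grate,tube,peg,hook] C=[mast]
Tick 2: prefer B, take beam from B; A=[drum,plank,spool,tile] B=[grate,tube,peg,hook] C=[mast,beam]
Tick 3: prefer A, take drum from A; A=[plank,spool,tile] B=[grate,tube,peg,hook] C=[mast,beam,drum]
Tick 4: prefer B, take grate from B; A=[plank,spool,tile] B=[tube,peg,hook] C=[mast,beam,drum,grate]
Tick 5: prefer A, take plank from A; A=[spool,tile] B=[tube,peg,hook] C=[mast,beam,drum,grate,plank]
Tick 6: prefer B, take tube from B; A=[spool,tile] B=[peg,hook] C=[mast,beam,drum,grate,plank,tube]
Tick 7: prefer A, take spool from A; A=[tile] B=[peg,hook] C=[mast,beam,drum,grate,plank,tube,spool]
Tick 8: prefer B, take peg from B; A=[tile] B=[hook] C=[mast,beam,drum,grate,plank,tube,spool,peg]
Tick 9: prefer A, take tile from A; A=[-] B=[hook] C=[mast,beam,drum,grate,plank,tube,spool,peg,tile]
Tick 10: prefer B, take hook from B; A=[-] B=[-] C=[mast,beam,drum,grate,plank,tube,spool,peg,tile,hook]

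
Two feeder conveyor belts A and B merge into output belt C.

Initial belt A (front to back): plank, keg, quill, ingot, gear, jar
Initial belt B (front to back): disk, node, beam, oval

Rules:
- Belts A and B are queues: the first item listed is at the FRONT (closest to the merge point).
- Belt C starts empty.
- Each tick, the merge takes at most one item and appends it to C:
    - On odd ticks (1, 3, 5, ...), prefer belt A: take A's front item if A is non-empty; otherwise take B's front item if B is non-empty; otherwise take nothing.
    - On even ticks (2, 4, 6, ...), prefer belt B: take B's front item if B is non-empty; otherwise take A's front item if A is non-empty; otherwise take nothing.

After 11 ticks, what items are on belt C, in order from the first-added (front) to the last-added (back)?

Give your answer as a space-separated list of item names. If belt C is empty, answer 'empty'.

Answer: plank disk keg node quill beam ingot oval gear jar

Derivation:
Tick 1: prefer A, take plank from A; A=[keg,quill,ingot,gear,jar] B=[disk,node,beam,oval] C=[plank]
Tick 2: prefer B, take disk from B; A=[keg,quill,ingot,gear,jar] B=[node,beam,oval] C=[plank,disk]
Tick 3: prefer A, take keg from A; A=[quill,ingot,gear,jar] B=[node,beam,oval] C=[plank,disk,keg]
Tick 4: prefer B, take node from B; A=[quill,ingot,gear,jar] B=[beam,oval] C=[plank,disk,keg,node]
Tick 5: prefer A, take quill from A; A=[ingot,gear,jar] B=[beam,oval] C=[plank,disk,keg,node,quill]
Tick 6: prefer B, take beam from B; A=[ingot,gear,jar] B=[oval] C=[plank,disk,keg,node,quill,beam]
Tick 7: prefer A, take ingot from A; A=[gear,jar] B=[oval] C=[plank,disk,keg,node,quill,beam,ingot]
Tick 8: prefer B, take oval from B; A=[gear,jar] B=[-] C=[plank,disk,keg,node,quill,beam,ingot,oval]
Tick 9: prefer A, take gear from A; A=[jar] B=[-] C=[plank,disk,keg,node,quill,beam,ingot,oval,gear]
Tick 10: prefer B, take jar from A; A=[-] B=[-] C=[plank,disk,keg,node,quill,beam,ingot,oval,gear,jar]
Tick 11: prefer A, both empty, nothing taken; A=[-] B=[-] C=[plank,disk,keg,node,quill,beam,ingot,oval,gear,jar]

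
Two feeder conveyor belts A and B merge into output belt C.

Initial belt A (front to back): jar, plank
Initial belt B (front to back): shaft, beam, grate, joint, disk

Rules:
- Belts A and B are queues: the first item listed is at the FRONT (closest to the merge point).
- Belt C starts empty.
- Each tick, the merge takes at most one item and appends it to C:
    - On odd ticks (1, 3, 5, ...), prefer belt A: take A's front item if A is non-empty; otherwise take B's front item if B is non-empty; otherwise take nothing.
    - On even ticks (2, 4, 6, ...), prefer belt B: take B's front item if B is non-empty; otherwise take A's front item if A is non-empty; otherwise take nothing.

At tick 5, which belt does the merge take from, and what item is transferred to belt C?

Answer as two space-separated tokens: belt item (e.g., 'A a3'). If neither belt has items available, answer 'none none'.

Tick 1: prefer A, take jar from A; A=[plank] B=[shaft,beam,grate,joint,disk] C=[jar]
Tick 2: prefer B, take shaft from B; A=[plank] B=[beam,grate,joint,disk] C=[jar,shaft]
Tick 3: prefer A, take plank from A; A=[-] B=[beam,grate,joint,disk] C=[jar,shaft,plank]
Tick 4: prefer B, take beam from B; A=[-] B=[grate,joint,disk] C=[jar,shaft,plank,beam]
Tick 5: prefer A, take grate from B; A=[-] B=[joint,disk] C=[jar,shaft,plank,beam,grate]

Answer: B grate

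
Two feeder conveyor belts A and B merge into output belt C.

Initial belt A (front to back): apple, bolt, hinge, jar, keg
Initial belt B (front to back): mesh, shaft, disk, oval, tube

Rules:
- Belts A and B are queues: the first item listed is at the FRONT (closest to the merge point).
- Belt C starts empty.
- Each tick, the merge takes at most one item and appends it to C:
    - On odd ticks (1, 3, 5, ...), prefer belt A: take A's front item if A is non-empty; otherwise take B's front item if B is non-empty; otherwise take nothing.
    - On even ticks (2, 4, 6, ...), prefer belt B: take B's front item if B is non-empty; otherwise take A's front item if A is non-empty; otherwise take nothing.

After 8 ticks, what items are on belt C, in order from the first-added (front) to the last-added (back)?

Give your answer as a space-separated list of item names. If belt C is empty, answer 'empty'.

Tick 1: prefer A, take apple from A; A=[bolt,hinge,jar,keg] B=[mesh,shaft,disk,oval,tube] C=[apple]
Tick 2: prefer B, take mesh from B; A=[bolt,hinge,jar,keg] B=[shaft,disk,oval,tube] C=[apple,mesh]
Tick 3: prefer A, take bolt from A; A=[hinge,jar,keg] B=[shaft,disk,oval,tube] C=[apple,mesh,bolt]
Tick 4: prefer B, take shaft from B; A=[hinge,jar,keg] B=[disk,oval,tube] C=[apple,mesh,bolt,shaft]
Tick 5: prefer A, take hinge from A; A=[jar,keg] B=[disk,oval,tube] C=[apple,mesh,bolt,shaft,hinge]
Tick 6: prefer B, take disk from B; A=[jar,keg] B=[oval,tube] C=[apple,mesh,bolt,shaft,hinge,disk]
Tick 7: prefer A, take jar from A; A=[keg] B=[oval,tube] C=[apple,mesh,bolt,shaft,hinge,disk,jar]
Tick 8: prefer B, take oval from B; A=[keg] B=[tube] C=[apple,mesh,bolt,shaft,hinge,disk,jar,oval]

Answer: apple mesh bolt shaft hinge disk jar oval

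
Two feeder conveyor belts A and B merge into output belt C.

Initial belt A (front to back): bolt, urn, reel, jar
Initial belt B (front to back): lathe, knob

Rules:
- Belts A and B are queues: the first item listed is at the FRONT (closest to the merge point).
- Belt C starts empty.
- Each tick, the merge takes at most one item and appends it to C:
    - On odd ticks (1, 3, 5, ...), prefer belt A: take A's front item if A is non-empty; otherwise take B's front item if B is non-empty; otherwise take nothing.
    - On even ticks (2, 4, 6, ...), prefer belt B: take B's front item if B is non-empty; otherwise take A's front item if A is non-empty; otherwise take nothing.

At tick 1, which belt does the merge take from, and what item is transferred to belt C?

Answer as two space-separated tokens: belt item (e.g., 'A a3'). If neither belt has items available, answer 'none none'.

Answer: A bolt

Derivation:
Tick 1: prefer A, take bolt from A; A=[urn,reel,jar] B=[lathe,knob] C=[bolt]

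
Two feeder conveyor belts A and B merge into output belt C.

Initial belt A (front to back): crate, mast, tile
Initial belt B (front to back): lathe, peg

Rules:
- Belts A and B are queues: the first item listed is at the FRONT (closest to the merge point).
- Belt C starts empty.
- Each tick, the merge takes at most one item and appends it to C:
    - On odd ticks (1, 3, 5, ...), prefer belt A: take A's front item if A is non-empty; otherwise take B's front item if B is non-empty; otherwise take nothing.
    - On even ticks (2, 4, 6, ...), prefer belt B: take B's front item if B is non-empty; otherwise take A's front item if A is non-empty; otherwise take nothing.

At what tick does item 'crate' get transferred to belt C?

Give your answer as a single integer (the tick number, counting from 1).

Tick 1: prefer A, take crate from A; A=[mast,tile] B=[lathe,peg] C=[crate]

Answer: 1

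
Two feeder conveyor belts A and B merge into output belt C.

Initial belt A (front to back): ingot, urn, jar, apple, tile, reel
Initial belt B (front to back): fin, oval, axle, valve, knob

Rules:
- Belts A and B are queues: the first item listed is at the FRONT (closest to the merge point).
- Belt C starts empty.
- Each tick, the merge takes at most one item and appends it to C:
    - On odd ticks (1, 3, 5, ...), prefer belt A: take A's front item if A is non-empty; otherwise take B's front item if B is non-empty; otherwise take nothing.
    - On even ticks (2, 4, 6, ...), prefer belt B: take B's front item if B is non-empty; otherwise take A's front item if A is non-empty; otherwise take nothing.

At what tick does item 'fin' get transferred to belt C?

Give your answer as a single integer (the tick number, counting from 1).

Answer: 2

Derivation:
Tick 1: prefer A, take ingot from A; A=[urn,jar,apple,tile,reel] B=[fin,oval,axle,valve,knob] C=[ingot]
Tick 2: prefer B, take fin from B; A=[urn,jar,apple,tile,reel] B=[oval,axle,valve,knob] C=[ingot,fin]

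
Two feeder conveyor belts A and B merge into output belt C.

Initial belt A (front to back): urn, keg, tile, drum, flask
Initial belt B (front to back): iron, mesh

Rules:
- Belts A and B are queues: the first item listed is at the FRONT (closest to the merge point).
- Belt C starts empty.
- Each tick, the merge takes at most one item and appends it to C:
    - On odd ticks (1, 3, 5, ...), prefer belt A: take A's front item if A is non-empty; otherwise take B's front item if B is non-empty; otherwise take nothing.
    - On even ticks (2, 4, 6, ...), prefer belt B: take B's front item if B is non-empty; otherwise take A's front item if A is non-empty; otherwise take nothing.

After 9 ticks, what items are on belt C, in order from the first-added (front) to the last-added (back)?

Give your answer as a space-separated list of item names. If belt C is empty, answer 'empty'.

Tick 1: prefer A, take urn from A; A=[keg,tile,drum,flask] B=[iron,mesh] C=[urn]
Tick 2: prefer B, take iron from B; A=[keg,tile,drum,flask] B=[mesh] C=[urn,iron]
Tick 3: prefer A, take keg from A; A=[tile,drum,flask] B=[mesh] C=[urn,iron,keg]
Tick 4: prefer B, take mesh from B; A=[tile,drum,flask] B=[-] C=[urn,iron,keg,mesh]
Tick 5: prefer A, take tile from A; A=[drum,flask] B=[-] C=[urn,iron,keg,mesh,tile]
Tick 6: prefer B, take drum from A; A=[flask] B=[-] C=[urn,iron,keg,mesh,tile,drum]
Tick 7: prefer A, take flask from A; A=[-] B=[-] C=[urn,iron,keg,mesh,tile,drum,flask]
Tick 8: prefer B, both empty, nothing taken; A=[-] B=[-] C=[urn,iron,keg,mesh,tile,drum,flask]
Tick 9: prefer A, both empty, nothing taken; A=[-] B=[-] C=[urn,iron,keg,mesh,tile,drum,flask]

Answer: urn iron keg mesh tile drum flask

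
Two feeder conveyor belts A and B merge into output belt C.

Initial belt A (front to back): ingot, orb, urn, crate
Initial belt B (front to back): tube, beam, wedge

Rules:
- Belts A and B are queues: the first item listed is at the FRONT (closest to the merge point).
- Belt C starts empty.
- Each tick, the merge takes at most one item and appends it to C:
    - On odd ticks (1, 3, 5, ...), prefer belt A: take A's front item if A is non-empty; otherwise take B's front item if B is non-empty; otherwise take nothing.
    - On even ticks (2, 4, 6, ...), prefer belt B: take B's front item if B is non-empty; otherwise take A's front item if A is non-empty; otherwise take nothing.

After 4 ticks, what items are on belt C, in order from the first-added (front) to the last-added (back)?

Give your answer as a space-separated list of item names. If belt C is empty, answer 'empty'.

Answer: ingot tube orb beam

Derivation:
Tick 1: prefer A, take ingot from A; A=[orb,urn,crate] B=[tube,beam,wedge] C=[ingot]
Tick 2: prefer B, take tube from B; A=[orb,urn,crate] B=[beam,wedge] C=[ingot,tube]
Tick 3: prefer A, take orb from A; A=[urn,crate] B=[beam,wedge] C=[ingot,tube,orb]
Tick 4: prefer B, take beam from B; A=[urn,crate] B=[wedge] C=[ingot,tube,orb,beam]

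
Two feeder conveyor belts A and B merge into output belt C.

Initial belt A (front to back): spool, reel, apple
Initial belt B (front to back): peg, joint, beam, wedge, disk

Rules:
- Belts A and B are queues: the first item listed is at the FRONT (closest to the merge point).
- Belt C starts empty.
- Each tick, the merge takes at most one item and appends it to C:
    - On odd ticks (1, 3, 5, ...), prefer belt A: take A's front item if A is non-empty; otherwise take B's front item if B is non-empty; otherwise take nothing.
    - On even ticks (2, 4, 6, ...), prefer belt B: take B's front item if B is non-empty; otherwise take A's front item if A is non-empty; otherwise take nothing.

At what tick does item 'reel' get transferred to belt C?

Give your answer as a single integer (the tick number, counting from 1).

Tick 1: prefer A, take spool from A; A=[reel,apple] B=[peg,joint,beam,wedge,disk] C=[spool]
Tick 2: prefer B, take peg from B; A=[reel,apple] B=[joint,beam,wedge,disk] C=[spool,peg]
Tick 3: prefer A, take reel from A; A=[apple] B=[joint,beam,wedge,disk] C=[spool,peg,reel]

Answer: 3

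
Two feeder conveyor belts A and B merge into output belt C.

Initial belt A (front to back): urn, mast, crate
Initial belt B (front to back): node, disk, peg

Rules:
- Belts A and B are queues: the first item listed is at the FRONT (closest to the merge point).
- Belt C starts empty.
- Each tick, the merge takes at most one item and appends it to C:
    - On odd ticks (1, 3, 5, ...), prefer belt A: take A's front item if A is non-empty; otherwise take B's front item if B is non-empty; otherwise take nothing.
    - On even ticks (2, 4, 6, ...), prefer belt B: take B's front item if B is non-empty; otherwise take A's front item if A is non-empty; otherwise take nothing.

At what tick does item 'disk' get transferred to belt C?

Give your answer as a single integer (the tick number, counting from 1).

Tick 1: prefer A, take urn from A; A=[mast,crate] B=[node,disk,peg] C=[urn]
Tick 2: prefer B, take node from B; A=[mast,crate] B=[disk,peg] C=[urn,node]
Tick 3: prefer A, take mast from A; A=[crate] B=[disk,peg] C=[urn,node,mast]
Tick 4: prefer B, take disk from B; A=[crate] B=[peg] C=[urn,node,mast,disk]

Answer: 4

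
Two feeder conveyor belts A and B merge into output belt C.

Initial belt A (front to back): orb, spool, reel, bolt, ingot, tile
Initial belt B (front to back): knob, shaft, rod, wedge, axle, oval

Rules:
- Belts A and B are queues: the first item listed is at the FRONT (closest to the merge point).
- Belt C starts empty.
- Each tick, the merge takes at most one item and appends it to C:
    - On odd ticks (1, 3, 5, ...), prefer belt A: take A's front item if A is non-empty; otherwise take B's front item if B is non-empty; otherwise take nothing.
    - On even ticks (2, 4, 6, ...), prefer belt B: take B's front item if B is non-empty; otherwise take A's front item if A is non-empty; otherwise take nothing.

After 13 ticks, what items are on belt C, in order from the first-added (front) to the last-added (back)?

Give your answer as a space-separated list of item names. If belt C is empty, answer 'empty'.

Tick 1: prefer A, take orb from A; A=[spool,reel,bolt,ingot,tile] B=[knob,shaft,rod,wedge,axle,oval] C=[orb]
Tick 2: prefer B, take knob from B; A=[spool,reel,bolt,ingot,tile] B=[shaft,rod,wedge,axle,oval] C=[orb,knob]
Tick 3: prefer A, take spool from A; A=[reel,bolt,ingot,tile] B=[shaft,rod,wedge,axle,oval] C=[orb,knob,spool]
Tick 4: prefer B, take shaft from B; A=[reel,bolt,ingot,tile] B=[rod,wedge,axle,oval] C=[orb,knob,spool,shaft]
Tick 5: prefer A, take reel from A; A=[bolt,ingot,tile] B=[rod,wedge,axle,oval] C=[orb,knob,spool,shaft,reel]
Tick 6: prefer B, take rod from B; A=[bolt,ingot,tile] B=[wedge,axle,oval] C=[orb,knob,spool,shaft,reel,rod]
Tick 7: prefer A, take bolt from A; A=[ingot,tile] B=[wedge,axle,oval] C=[orb,knob,spool,shaft,reel,rod,bolt]
Tick 8: prefer B, take wedge from B; A=[ingot,tile] B=[axle,oval] C=[orb,knob,spool,shaft,reel,rod,bolt,wedge]
Tick 9: prefer A, take ingot from A; A=[tile] B=[axle,oval] C=[orb,knob,spool,shaft,reel,rod,bolt,wedge,ingot]
Tick 10: prefer B, take axle from B; A=[tile] B=[oval] C=[orb,knob,spool,shaft,reel,rod,bolt,wedge,ingot,axle]
Tick 11: prefer A, take tile from A; A=[-] B=[oval] C=[orb,knob,spool,shaft,reel,rod,bolt,wedge,ingot,axle,tile]
Tick 12: prefer B, take oval from B; A=[-] B=[-] C=[orb,knob,spool,shaft,reel,rod,bolt,wedge,ingot,axle,tile,oval]
Tick 13: prefer A, both empty, nothing taken; A=[-] B=[-] C=[orb,knob,spool,shaft,reel,rod,bolt,wedge,ingot,axle,tile,oval]

Answer: orb knob spool shaft reel rod bolt wedge ingot axle tile oval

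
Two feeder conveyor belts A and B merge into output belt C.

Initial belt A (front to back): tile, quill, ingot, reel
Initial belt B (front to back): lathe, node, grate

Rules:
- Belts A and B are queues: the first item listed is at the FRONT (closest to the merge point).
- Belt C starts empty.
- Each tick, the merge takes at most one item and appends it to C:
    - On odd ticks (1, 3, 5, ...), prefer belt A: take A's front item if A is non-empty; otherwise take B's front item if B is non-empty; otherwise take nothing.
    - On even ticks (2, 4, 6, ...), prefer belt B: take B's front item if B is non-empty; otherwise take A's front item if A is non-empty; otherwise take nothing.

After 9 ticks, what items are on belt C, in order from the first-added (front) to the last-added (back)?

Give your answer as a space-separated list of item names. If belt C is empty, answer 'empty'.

Tick 1: prefer A, take tile from A; A=[quill,ingot,reel] B=[lathe,node,grate] C=[tile]
Tick 2: prefer B, take lathe from B; A=[quill,ingot,reel] B=[node,grate] C=[tile,lathe]
Tick 3: prefer A, take quill from A; A=[ingot,reel] B=[node,grate] C=[tile,lathe,quill]
Tick 4: prefer B, take node from B; A=[ingot,reel] B=[grate] C=[tile,lathe,quill,node]
Tick 5: prefer A, take ingot from A; A=[reel] B=[grate] C=[tile,lathe,quill,node,ingot]
Tick 6: prefer B, take grate from B; A=[reel] B=[-] C=[tile,lathe,quill,node,ingot,grate]
Tick 7: prefer A, take reel from A; A=[-] B=[-] C=[tile,lathe,quill,node,ingot,grate,reel]
Tick 8: prefer B, both empty, nothing taken; A=[-] B=[-] C=[tile,lathe,quill,node,ingot,grate,reel]
Tick 9: prefer A, both empty, nothing taken; A=[-] B=[-] C=[tile,lathe,quill,node,ingot,grate,reel]

Answer: tile lathe quill node ingot grate reel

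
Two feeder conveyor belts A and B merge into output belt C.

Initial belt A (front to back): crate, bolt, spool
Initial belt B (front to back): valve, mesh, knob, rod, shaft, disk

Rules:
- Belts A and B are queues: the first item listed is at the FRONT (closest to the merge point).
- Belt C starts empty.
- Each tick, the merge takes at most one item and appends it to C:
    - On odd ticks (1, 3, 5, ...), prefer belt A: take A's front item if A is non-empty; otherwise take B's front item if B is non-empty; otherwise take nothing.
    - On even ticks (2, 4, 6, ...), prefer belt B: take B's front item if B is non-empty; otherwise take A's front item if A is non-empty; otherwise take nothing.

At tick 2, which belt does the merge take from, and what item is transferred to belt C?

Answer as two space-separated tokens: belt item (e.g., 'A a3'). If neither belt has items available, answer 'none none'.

Tick 1: prefer A, take crate from A; A=[bolt,spool] B=[valve,mesh,knob,rod,shaft,disk] C=[crate]
Tick 2: prefer B, take valve from B; A=[bolt,spool] B=[mesh,knob,rod,shaft,disk] C=[crate,valve]

Answer: B valve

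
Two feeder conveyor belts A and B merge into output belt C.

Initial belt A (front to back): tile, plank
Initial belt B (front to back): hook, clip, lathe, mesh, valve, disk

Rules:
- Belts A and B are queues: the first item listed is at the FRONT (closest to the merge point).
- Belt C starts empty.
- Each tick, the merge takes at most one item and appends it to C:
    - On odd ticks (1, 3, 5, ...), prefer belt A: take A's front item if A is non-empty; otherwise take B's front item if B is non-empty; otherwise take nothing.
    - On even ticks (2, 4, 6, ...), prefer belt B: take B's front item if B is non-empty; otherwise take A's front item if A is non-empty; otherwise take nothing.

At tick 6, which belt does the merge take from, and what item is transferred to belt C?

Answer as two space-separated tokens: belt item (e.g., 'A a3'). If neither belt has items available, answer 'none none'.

Tick 1: prefer A, take tile from A; A=[plank] B=[hook,clip,lathe,mesh,valve,disk] C=[tile]
Tick 2: prefer B, take hook from B; A=[plank] B=[clip,lathe,mesh,valve,disk] C=[tile,hook]
Tick 3: prefer A, take plank from A; A=[-] B=[clip,lathe,mesh,valve,disk] C=[tile,hook,plank]
Tick 4: prefer B, take clip from B; A=[-] B=[lathe,mesh,valve,disk] C=[tile,hook,plank,clip]
Tick 5: prefer A, take lathe from B; A=[-] B=[mesh,valve,disk] C=[tile,hook,plank,clip,lathe]
Tick 6: prefer B, take mesh from B; A=[-] B=[valve,disk] C=[tile,hook,plank,clip,lathe,mesh]

Answer: B mesh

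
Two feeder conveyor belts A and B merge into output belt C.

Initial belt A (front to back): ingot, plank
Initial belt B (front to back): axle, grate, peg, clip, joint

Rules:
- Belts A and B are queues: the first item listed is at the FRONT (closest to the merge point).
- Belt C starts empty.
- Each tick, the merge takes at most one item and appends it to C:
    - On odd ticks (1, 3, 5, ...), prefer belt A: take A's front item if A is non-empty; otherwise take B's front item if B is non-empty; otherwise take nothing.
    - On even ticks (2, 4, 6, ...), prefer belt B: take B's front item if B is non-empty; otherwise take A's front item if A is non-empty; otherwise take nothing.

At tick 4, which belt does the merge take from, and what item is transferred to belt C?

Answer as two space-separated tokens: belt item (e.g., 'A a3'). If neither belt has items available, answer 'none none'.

Answer: B grate

Derivation:
Tick 1: prefer A, take ingot from A; A=[plank] B=[axle,grate,peg,clip,joint] C=[ingot]
Tick 2: prefer B, take axle from B; A=[plank] B=[grate,peg,clip,joint] C=[ingot,axle]
Tick 3: prefer A, take plank from A; A=[-] B=[grate,peg,clip,joint] C=[ingot,axle,plank]
Tick 4: prefer B, take grate from B; A=[-] B=[peg,clip,joint] C=[ingot,axle,plank,grate]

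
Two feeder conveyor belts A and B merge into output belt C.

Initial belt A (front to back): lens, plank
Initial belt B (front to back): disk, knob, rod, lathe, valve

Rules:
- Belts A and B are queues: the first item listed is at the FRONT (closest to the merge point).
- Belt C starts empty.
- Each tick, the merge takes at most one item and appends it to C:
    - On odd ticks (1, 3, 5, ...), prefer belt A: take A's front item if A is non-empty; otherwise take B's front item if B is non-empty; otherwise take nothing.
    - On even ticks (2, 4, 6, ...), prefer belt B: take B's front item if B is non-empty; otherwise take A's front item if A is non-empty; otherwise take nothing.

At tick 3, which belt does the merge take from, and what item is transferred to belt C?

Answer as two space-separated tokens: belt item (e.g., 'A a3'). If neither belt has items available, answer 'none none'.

Answer: A plank

Derivation:
Tick 1: prefer A, take lens from A; A=[plank] B=[disk,knob,rod,lathe,valve] C=[lens]
Tick 2: prefer B, take disk from B; A=[plank] B=[knob,rod,lathe,valve] C=[lens,disk]
Tick 3: prefer A, take plank from A; A=[-] B=[knob,rod,lathe,valve] C=[lens,disk,plank]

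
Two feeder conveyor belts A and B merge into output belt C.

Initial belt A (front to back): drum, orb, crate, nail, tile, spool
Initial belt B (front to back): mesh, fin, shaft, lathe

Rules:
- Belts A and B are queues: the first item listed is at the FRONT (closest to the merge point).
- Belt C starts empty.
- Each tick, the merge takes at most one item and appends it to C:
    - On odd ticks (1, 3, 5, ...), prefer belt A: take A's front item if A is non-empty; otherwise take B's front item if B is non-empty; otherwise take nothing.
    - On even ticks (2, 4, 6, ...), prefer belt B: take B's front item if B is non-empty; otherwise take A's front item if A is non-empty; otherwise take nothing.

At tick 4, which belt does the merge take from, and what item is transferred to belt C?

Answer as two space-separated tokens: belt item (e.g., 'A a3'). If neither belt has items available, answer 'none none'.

Answer: B fin

Derivation:
Tick 1: prefer A, take drum from A; A=[orb,crate,nail,tile,spool] B=[mesh,fin,shaft,lathe] C=[drum]
Tick 2: prefer B, take mesh from B; A=[orb,crate,nail,tile,spool] B=[fin,shaft,lathe] C=[drum,mesh]
Tick 3: prefer A, take orb from A; A=[crate,nail,tile,spool] B=[fin,shaft,lathe] C=[drum,mesh,orb]
Tick 4: prefer B, take fin from B; A=[crate,nail,tile,spool] B=[shaft,lathe] C=[drum,mesh,orb,fin]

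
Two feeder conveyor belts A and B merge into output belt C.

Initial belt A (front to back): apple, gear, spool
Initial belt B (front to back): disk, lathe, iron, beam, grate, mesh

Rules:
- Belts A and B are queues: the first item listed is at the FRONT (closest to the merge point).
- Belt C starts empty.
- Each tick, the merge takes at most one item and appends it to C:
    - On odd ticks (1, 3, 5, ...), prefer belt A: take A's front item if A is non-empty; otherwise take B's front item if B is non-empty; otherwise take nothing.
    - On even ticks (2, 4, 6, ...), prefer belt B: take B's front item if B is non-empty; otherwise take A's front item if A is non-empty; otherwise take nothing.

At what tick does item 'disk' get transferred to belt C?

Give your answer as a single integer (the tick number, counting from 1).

Answer: 2

Derivation:
Tick 1: prefer A, take apple from A; A=[gear,spool] B=[disk,lathe,iron,beam,grate,mesh] C=[apple]
Tick 2: prefer B, take disk from B; A=[gear,spool] B=[lathe,iron,beam,grate,mesh] C=[apple,disk]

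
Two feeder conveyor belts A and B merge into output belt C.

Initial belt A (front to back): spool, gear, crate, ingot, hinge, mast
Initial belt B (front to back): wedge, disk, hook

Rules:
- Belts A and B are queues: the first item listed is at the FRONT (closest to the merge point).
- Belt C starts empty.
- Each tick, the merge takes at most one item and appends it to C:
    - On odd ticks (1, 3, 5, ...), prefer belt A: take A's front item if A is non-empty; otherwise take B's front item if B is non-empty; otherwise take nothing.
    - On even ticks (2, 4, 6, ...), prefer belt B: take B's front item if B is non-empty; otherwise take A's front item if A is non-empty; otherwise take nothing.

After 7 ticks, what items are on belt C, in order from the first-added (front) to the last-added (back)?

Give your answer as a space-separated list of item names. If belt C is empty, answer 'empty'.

Answer: spool wedge gear disk crate hook ingot

Derivation:
Tick 1: prefer A, take spool from A; A=[gear,crate,ingot,hinge,mast] B=[wedge,disk,hook] C=[spool]
Tick 2: prefer B, take wedge from B; A=[gear,crate,ingot,hinge,mast] B=[disk,hook] C=[spool,wedge]
Tick 3: prefer A, take gear from A; A=[crate,ingot,hinge,mast] B=[disk,hook] C=[spool,wedge,gear]
Tick 4: prefer B, take disk from B; A=[crate,ingot,hinge,mast] B=[hook] C=[spool,wedge,gear,disk]
Tick 5: prefer A, take crate from A; A=[ingot,hinge,mast] B=[hook] C=[spool,wedge,gear,disk,crate]
Tick 6: prefer B, take hook from B; A=[ingot,hinge,mast] B=[-] C=[spool,wedge,gear,disk,crate,hook]
Tick 7: prefer A, take ingot from A; A=[hinge,mast] B=[-] C=[spool,wedge,gear,disk,crate,hook,ingot]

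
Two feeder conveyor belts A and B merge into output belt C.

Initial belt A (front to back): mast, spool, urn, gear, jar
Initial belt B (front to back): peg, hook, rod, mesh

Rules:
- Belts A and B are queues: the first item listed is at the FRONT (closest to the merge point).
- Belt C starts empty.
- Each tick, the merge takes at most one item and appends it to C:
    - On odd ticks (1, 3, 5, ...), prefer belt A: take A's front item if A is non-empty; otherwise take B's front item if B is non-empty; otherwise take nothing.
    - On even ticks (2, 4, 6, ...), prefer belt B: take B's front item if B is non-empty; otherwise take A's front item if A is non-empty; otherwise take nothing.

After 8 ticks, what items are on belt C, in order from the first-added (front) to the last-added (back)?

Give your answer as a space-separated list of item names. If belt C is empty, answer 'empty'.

Tick 1: prefer A, take mast from A; A=[spool,urn,gear,jar] B=[peg,hook,rod,mesh] C=[mast]
Tick 2: prefer B, take peg from B; A=[spool,urn,gear,jar] B=[hook,rod,mesh] C=[mast,peg]
Tick 3: prefer A, take spool from A; A=[urn,gear,jar] B=[hook,rod,mesh] C=[mast,peg,spool]
Tick 4: prefer B, take hook from B; A=[urn,gear,jar] B=[rod,mesh] C=[mast,peg,spool,hook]
Tick 5: prefer A, take urn from A; A=[gear,jar] B=[rod,mesh] C=[mast,peg,spool,hook,urn]
Tick 6: prefer B, take rod from B; A=[gear,jar] B=[mesh] C=[mast,peg,spool,hook,urn,rod]
Tick 7: prefer A, take gear from A; A=[jar] B=[mesh] C=[mast,peg,spool,hook,urn,rod,gear]
Tick 8: prefer B, take mesh from B; A=[jar] B=[-] C=[mast,peg,spool,hook,urn,rod,gear,mesh]

Answer: mast peg spool hook urn rod gear mesh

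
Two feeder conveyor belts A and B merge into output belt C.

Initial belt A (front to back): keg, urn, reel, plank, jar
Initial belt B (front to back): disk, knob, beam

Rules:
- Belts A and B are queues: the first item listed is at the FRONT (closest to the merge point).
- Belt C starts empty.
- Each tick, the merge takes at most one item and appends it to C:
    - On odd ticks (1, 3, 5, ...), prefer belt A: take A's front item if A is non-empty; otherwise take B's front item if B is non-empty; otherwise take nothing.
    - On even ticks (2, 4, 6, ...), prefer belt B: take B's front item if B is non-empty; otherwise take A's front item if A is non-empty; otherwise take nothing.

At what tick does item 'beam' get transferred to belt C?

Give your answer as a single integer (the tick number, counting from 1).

Answer: 6

Derivation:
Tick 1: prefer A, take keg from A; A=[urn,reel,plank,jar] B=[disk,knob,beam] C=[keg]
Tick 2: prefer B, take disk from B; A=[urn,reel,plank,jar] B=[knob,beam] C=[keg,disk]
Tick 3: prefer A, take urn from A; A=[reel,plank,jar] B=[knob,beam] C=[keg,disk,urn]
Tick 4: prefer B, take knob from B; A=[reel,plank,jar] B=[beam] C=[keg,disk,urn,knob]
Tick 5: prefer A, take reel from A; A=[plank,jar] B=[beam] C=[keg,disk,urn,knob,reel]
Tick 6: prefer B, take beam from B; A=[plank,jar] B=[-] C=[keg,disk,urn,knob,reel,beam]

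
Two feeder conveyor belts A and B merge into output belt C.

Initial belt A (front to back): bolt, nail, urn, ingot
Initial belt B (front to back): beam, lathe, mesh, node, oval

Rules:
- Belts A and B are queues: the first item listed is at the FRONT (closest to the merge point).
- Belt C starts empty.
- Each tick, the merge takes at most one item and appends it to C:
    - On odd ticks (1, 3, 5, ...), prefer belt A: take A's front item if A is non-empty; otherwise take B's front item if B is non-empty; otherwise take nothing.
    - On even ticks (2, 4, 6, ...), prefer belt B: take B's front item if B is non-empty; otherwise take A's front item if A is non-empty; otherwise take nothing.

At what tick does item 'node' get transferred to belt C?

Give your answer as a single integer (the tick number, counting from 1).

Tick 1: prefer A, take bolt from A; A=[nail,urn,ingot] B=[beam,lathe,mesh,node,oval] C=[bolt]
Tick 2: prefer B, take beam from B; A=[nail,urn,ingot] B=[lathe,mesh,node,oval] C=[bolt,beam]
Tick 3: prefer A, take nail from A; A=[urn,ingot] B=[lathe,mesh,node,oval] C=[bolt,beam,nail]
Tick 4: prefer B, take lathe from B; A=[urn,ingot] B=[mesh,node,oval] C=[bolt,beam,nail,lathe]
Tick 5: prefer A, take urn from A; A=[ingot] B=[mesh,node,oval] C=[bolt,beam,nail,lathe,urn]
Tick 6: prefer B, take mesh from B; A=[ingot] B=[node,oval] C=[bolt,beam,nail,lathe,urn,mesh]
Tick 7: prefer A, take ingot from A; A=[-] B=[node,oval] C=[bolt,beam,nail,lathe,urn,mesh,ingot]
Tick 8: prefer B, take node from B; A=[-] B=[oval] C=[bolt,beam,nail,lathe,urn,mesh,ingot,node]

Answer: 8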